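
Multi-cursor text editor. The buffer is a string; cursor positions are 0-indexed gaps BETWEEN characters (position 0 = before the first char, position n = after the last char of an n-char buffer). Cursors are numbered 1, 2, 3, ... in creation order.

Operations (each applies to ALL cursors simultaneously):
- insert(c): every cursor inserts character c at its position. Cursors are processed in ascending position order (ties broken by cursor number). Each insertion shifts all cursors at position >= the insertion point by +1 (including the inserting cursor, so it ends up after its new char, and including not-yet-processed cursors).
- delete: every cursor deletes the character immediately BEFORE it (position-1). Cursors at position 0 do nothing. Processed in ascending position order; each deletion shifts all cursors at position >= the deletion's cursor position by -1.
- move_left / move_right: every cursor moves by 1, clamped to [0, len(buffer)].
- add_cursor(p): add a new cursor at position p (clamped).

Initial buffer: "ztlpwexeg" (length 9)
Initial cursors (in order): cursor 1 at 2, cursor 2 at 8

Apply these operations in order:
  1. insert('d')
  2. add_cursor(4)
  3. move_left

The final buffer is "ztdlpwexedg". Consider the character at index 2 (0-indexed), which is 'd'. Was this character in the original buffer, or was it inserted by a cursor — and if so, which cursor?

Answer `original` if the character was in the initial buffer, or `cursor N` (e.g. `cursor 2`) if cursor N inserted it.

Answer: cursor 1

Derivation:
After op 1 (insert('d')): buffer="ztdlpwexedg" (len 11), cursors c1@3 c2@10, authorship ..1......2.
After op 2 (add_cursor(4)): buffer="ztdlpwexedg" (len 11), cursors c1@3 c3@4 c2@10, authorship ..1......2.
After op 3 (move_left): buffer="ztdlpwexedg" (len 11), cursors c1@2 c3@3 c2@9, authorship ..1......2.
Authorship (.=original, N=cursor N): . . 1 . . . . . . 2 .
Index 2: author = 1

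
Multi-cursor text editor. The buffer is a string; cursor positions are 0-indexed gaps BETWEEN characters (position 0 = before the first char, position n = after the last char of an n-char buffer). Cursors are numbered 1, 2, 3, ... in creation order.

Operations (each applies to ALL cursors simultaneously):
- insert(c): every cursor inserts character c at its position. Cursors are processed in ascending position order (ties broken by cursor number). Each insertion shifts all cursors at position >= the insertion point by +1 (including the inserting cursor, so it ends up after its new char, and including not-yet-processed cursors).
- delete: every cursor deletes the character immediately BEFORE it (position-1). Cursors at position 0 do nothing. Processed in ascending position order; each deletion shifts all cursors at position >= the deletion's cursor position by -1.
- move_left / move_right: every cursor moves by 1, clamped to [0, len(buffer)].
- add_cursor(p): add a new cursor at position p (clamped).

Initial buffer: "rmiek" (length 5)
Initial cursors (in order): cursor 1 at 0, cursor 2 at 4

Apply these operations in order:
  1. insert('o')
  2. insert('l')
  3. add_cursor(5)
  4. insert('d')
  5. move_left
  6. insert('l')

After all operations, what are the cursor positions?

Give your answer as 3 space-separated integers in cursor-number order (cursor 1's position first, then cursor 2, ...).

Answer: 3 13 8

Derivation:
After op 1 (insert('o')): buffer="ormieok" (len 7), cursors c1@1 c2@6, authorship 1....2.
After op 2 (insert('l')): buffer="olrmieolk" (len 9), cursors c1@2 c2@8, authorship 11....22.
After op 3 (add_cursor(5)): buffer="olrmieolk" (len 9), cursors c1@2 c3@5 c2@8, authorship 11....22.
After op 4 (insert('d')): buffer="oldrmideoldk" (len 12), cursors c1@3 c3@7 c2@11, authorship 111...3.222.
After op 5 (move_left): buffer="oldrmideoldk" (len 12), cursors c1@2 c3@6 c2@10, authorship 111...3.222.
After op 6 (insert('l')): buffer="olldrmildeolldk" (len 15), cursors c1@3 c3@8 c2@13, authorship 1111...33.2222.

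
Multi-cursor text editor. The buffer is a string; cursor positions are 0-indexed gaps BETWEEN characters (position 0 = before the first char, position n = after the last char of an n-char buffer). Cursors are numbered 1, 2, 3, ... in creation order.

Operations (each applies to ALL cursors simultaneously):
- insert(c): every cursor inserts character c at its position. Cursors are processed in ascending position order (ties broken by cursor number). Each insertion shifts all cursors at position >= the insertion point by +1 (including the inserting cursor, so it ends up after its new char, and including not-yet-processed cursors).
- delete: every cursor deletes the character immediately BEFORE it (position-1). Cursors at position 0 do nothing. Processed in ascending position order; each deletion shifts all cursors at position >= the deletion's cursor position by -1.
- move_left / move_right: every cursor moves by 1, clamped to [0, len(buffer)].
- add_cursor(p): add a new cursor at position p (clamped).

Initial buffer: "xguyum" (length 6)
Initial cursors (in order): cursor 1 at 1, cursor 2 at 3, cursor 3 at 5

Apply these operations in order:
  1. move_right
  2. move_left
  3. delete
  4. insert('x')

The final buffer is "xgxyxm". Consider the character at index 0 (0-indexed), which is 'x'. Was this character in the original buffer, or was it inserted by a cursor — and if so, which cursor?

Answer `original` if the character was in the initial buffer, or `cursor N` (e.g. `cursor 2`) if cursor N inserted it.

Answer: cursor 1

Derivation:
After op 1 (move_right): buffer="xguyum" (len 6), cursors c1@2 c2@4 c3@6, authorship ......
After op 2 (move_left): buffer="xguyum" (len 6), cursors c1@1 c2@3 c3@5, authorship ......
After op 3 (delete): buffer="gym" (len 3), cursors c1@0 c2@1 c3@2, authorship ...
After op 4 (insert('x')): buffer="xgxyxm" (len 6), cursors c1@1 c2@3 c3@5, authorship 1.2.3.
Authorship (.=original, N=cursor N): 1 . 2 . 3 .
Index 0: author = 1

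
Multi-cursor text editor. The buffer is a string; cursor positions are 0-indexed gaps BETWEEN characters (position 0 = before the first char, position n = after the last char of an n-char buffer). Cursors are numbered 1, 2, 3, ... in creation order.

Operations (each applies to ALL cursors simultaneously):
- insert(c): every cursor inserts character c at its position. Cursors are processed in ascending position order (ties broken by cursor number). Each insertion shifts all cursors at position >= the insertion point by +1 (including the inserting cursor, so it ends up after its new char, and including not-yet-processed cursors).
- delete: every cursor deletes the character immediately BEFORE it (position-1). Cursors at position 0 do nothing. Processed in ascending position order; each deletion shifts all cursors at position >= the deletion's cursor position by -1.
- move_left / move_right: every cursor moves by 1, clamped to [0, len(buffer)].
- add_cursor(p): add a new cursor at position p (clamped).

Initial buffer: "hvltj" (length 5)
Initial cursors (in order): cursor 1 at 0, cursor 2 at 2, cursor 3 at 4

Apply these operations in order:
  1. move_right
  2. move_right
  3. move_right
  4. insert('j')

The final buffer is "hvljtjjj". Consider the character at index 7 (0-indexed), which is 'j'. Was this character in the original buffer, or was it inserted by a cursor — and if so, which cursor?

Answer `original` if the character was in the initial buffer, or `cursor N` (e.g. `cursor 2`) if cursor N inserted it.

After op 1 (move_right): buffer="hvltj" (len 5), cursors c1@1 c2@3 c3@5, authorship .....
After op 2 (move_right): buffer="hvltj" (len 5), cursors c1@2 c2@4 c3@5, authorship .....
After op 3 (move_right): buffer="hvltj" (len 5), cursors c1@3 c2@5 c3@5, authorship .....
After op 4 (insert('j')): buffer="hvljtjjj" (len 8), cursors c1@4 c2@8 c3@8, authorship ...1..23
Authorship (.=original, N=cursor N): . . . 1 . . 2 3
Index 7: author = 3

Answer: cursor 3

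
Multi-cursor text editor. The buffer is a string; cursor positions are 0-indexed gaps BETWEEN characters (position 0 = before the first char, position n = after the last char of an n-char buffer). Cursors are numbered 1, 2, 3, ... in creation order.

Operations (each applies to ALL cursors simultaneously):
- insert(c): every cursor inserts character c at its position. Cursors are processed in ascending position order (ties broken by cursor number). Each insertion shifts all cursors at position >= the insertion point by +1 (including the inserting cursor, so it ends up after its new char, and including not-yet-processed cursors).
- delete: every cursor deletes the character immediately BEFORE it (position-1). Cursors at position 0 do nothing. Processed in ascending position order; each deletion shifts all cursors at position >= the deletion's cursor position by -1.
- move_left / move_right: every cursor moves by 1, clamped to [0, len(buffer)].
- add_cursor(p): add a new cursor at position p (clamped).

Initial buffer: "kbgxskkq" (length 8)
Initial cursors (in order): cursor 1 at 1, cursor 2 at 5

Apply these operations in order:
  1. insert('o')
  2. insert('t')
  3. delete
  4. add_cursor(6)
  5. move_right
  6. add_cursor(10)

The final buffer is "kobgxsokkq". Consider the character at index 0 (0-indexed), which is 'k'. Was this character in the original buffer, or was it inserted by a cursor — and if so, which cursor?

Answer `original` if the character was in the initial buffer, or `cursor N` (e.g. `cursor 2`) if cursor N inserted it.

Answer: original

Derivation:
After op 1 (insert('o')): buffer="kobgxsokkq" (len 10), cursors c1@2 c2@7, authorship .1....2...
After op 2 (insert('t')): buffer="kotbgxsotkkq" (len 12), cursors c1@3 c2@9, authorship .11....22...
After op 3 (delete): buffer="kobgxsokkq" (len 10), cursors c1@2 c2@7, authorship .1....2...
After op 4 (add_cursor(6)): buffer="kobgxsokkq" (len 10), cursors c1@2 c3@6 c2@7, authorship .1....2...
After op 5 (move_right): buffer="kobgxsokkq" (len 10), cursors c1@3 c3@7 c2@8, authorship .1....2...
After op 6 (add_cursor(10)): buffer="kobgxsokkq" (len 10), cursors c1@3 c3@7 c2@8 c4@10, authorship .1....2...
Authorship (.=original, N=cursor N): . 1 . . . . 2 . . .
Index 0: author = original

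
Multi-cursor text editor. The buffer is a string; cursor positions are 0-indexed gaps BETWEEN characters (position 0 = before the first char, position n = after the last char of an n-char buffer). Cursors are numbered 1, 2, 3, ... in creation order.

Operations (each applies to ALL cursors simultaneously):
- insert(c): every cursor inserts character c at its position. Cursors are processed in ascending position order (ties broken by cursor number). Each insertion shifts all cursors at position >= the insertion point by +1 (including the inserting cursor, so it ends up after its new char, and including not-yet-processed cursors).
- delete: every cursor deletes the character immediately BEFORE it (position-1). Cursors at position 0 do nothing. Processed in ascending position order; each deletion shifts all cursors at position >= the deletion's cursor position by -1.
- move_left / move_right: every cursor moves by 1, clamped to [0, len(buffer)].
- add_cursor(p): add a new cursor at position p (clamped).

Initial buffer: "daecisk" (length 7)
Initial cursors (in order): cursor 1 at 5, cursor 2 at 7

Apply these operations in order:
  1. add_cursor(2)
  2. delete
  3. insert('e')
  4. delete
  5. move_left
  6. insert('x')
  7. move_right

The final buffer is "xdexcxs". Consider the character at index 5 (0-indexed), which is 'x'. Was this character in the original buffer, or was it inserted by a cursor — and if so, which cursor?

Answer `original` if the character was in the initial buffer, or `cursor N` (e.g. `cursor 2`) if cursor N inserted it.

Answer: cursor 2

Derivation:
After op 1 (add_cursor(2)): buffer="daecisk" (len 7), cursors c3@2 c1@5 c2@7, authorship .......
After op 2 (delete): buffer="decs" (len 4), cursors c3@1 c1@3 c2@4, authorship ....
After op 3 (insert('e')): buffer="deecese" (len 7), cursors c3@2 c1@5 c2@7, authorship .3..1.2
After op 4 (delete): buffer="decs" (len 4), cursors c3@1 c1@3 c2@4, authorship ....
After op 5 (move_left): buffer="decs" (len 4), cursors c3@0 c1@2 c2@3, authorship ....
After op 6 (insert('x')): buffer="xdexcxs" (len 7), cursors c3@1 c1@4 c2@6, authorship 3..1.2.
After op 7 (move_right): buffer="xdexcxs" (len 7), cursors c3@2 c1@5 c2@7, authorship 3..1.2.
Authorship (.=original, N=cursor N): 3 . . 1 . 2 .
Index 5: author = 2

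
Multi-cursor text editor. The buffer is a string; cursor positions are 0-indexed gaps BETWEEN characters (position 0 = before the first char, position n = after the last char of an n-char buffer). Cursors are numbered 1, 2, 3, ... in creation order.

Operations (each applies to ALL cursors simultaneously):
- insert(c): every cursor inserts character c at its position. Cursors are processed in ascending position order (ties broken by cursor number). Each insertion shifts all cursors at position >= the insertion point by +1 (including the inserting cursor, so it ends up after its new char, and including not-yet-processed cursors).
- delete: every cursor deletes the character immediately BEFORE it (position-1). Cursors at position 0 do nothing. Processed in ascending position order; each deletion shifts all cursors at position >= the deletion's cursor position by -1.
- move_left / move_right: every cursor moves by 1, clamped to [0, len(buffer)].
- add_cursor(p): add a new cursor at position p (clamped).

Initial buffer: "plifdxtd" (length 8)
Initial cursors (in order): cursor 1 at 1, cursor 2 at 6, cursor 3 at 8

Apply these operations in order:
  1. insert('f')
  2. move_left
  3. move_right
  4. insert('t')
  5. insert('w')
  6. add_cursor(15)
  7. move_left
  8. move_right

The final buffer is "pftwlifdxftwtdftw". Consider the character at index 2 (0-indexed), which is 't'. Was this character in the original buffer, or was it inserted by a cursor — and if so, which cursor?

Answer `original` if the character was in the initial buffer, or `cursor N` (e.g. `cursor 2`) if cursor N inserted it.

Answer: cursor 1

Derivation:
After op 1 (insert('f')): buffer="pflifdxftdf" (len 11), cursors c1@2 c2@8 c3@11, authorship .1.....2..3
After op 2 (move_left): buffer="pflifdxftdf" (len 11), cursors c1@1 c2@7 c3@10, authorship .1.....2..3
After op 3 (move_right): buffer="pflifdxftdf" (len 11), cursors c1@2 c2@8 c3@11, authorship .1.....2..3
After op 4 (insert('t')): buffer="pftlifdxfttdft" (len 14), cursors c1@3 c2@10 c3@14, authorship .11.....22..33
After op 5 (insert('w')): buffer="pftwlifdxftwtdftw" (len 17), cursors c1@4 c2@12 c3@17, authorship .111.....222..333
After op 6 (add_cursor(15)): buffer="pftwlifdxftwtdftw" (len 17), cursors c1@4 c2@12 c4@15 c3@17, authorship .111.....222..333
After op 7 (move_left): buffer="pftwlifdxftwtdftw" (len 17), cursors c1@3 c2@11 c4@14 c3@16, authorship .111.....222..333
After op 8 (move_right): buffer="pftwlifdxftwtdftw" (len 17), cursors c1@4 c2@12 c4@15 c3@17, authorship .111.....222..333
Authorship (.=original, N=cursor N): . 1 1 1 . . . . . 2 2 2 . . 3 3 3
Index 2: author = 1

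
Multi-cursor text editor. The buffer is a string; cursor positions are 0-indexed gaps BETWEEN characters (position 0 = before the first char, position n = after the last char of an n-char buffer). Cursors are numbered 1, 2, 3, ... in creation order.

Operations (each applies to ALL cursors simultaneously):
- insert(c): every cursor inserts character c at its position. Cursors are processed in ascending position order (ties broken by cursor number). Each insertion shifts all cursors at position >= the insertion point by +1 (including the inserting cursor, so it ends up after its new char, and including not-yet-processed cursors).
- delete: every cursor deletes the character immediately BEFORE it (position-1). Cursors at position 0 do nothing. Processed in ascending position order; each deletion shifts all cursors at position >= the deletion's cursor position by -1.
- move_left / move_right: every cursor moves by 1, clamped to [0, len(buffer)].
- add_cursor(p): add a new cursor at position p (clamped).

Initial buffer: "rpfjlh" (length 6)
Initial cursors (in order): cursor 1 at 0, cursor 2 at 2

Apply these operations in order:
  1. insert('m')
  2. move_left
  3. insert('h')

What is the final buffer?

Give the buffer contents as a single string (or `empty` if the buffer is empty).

Answer: hmrphmfjlh

Derivation:
After op 1 (insert('m')): buffer="mrpmfjlh" (len 8), cursors c1@1 c2@4, authorship 1..2....
After op 2 (move_left): buffer="mrpmfjlh" (len 8), cursors c1@0 c2@3, authorship 1..2....
After op 3 (insert('h')): buffer="hmrphmfjlh" (len 10), cursors c1@1 c2@5, authorship 11..22....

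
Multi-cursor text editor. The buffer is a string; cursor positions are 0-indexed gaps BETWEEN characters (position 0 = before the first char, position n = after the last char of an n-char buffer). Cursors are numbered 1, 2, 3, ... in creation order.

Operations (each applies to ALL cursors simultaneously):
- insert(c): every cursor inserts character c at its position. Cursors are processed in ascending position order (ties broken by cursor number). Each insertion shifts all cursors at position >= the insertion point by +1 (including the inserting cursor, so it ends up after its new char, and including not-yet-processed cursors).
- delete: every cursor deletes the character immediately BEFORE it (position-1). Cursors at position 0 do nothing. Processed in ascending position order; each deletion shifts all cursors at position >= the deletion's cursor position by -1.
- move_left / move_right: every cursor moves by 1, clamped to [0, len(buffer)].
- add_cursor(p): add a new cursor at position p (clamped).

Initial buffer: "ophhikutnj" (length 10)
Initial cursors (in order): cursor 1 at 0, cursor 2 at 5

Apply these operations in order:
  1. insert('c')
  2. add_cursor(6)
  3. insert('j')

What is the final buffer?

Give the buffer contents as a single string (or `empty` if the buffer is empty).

After op 1 (insert('c')): buffer="cophhickutnj" (len 12), cursors c1@1 c2@7, authorship 1.....2.....
After op 2 (add_cursor(6)): buffer="cophhickutnj" (len 12), cursors c1@1 c3@6 c2@7, authorship 1.....2.....
After op 3 (insert('j')): buffer="cjophhijcjkutnj" (len 15), cursors c1@2 c3@8 c2@10, authorship 11.....322.....

Answer: cjophhijcjkutnj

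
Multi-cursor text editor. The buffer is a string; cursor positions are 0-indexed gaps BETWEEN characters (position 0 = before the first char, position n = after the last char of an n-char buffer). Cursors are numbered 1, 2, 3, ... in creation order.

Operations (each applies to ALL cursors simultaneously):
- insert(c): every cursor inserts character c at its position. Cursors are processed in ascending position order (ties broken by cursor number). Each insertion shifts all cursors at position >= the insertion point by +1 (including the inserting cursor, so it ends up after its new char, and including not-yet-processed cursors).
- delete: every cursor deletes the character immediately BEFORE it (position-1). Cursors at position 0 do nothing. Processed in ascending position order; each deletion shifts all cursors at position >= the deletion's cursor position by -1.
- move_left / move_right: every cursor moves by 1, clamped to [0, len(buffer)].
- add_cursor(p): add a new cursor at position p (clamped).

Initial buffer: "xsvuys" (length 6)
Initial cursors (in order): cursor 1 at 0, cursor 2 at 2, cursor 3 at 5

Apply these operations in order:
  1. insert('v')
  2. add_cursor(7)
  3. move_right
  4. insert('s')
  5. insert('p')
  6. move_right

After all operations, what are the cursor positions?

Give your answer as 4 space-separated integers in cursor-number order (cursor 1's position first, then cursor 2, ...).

After op 1 (insert('v')): buffer="vxsvvuyvs" (len 9), cursors c1@1 c2@4 c3@8, authorship 1..2...3.
After op 2 (add_cursor(7)): buffer="vxsvvuyvs" (len 9), cursors c1@1 c2@4 c4@7 c3@8, authorship 1..2...3.
After op 3 (move_right): buffer="vxsvvuyvs" (len 9), cursors c1@2 c2@5 c4@8 c3@9, authorship 1..2...3.
After op 4 (insert('s')): buffer="vxssvvsuyvsss" (len 13), cursors c1@3 c2@7 c4@11 c3@13, authorship 1.1.2.2..34.3
After op 5 (insert('p')): buffer="vxspsvvspuyvspssp" (len 17), cursors c1@4 c2@9 c4@14 c3@17, authorship 1.11.2.22..344.33
After op 6 (move_right): buffer="vxspsvvspuyvspssp" (len 17), cursors c1@5 c2@10 c4@15 c3@17, authorship 1.11.2.22..344.33

Answer: 5 10 17 15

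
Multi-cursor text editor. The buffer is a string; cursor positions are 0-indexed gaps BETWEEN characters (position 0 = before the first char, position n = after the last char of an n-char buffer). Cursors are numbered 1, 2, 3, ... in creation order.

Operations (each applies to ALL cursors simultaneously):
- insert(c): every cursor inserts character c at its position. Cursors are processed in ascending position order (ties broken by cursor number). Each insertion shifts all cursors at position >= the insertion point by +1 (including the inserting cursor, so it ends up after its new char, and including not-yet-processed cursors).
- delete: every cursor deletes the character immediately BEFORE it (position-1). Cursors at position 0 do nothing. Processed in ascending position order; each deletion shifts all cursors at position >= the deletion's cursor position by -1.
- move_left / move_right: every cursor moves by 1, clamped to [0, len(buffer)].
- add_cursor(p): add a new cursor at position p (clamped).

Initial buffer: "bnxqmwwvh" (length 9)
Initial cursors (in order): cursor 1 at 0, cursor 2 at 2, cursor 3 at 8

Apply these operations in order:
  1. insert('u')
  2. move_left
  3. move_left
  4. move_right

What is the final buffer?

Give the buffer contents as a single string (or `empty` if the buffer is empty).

After op 1 (insert('u')): buffer="ubnuxqmwwvuh" (len 12), cursors c1@1 c2@4 c3@11, authorship 1..2......3.
After op 2 (move_left): buffer="ubnuxqmwwvuh" (len 12), cursors c1@0 c2@3 c3@10, authorship 1..2......3.
After op 3 (move_left): buffer="ubnuxqmwwvuh" (len 12), cursors c1@0 c2@2 c3@9, authorship 1..2......3.
After op 4 (move_right): buffer="ubnuxqmwwvuh" (len 12), cursors c1@1 c2@3 c3@10, authorship 1..2......3.

Answer: ubnuxqmwwvuh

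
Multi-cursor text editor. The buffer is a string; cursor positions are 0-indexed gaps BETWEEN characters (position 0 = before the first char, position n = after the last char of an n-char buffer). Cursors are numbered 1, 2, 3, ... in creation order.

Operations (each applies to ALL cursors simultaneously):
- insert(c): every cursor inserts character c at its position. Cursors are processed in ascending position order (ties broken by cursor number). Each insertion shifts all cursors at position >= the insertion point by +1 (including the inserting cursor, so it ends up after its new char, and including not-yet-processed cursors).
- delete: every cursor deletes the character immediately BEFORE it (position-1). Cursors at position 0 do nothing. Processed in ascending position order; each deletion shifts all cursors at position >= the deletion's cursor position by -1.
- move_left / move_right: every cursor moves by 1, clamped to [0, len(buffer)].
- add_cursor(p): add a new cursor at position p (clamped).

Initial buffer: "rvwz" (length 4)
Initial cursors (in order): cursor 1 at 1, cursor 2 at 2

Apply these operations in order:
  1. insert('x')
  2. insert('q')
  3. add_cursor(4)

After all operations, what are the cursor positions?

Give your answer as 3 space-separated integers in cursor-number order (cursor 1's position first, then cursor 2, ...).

After op 1 (insert('x')): buffer="rxvxwz" (len 6), cursors c1@2 c2@4, authorship .1.2..
After op 2 (insert('q')): buffer="rxqvxqwz" (len 8), cursors c1@3 c2@6, authorship .11.22..
After op 3 (add_cursor(4)): buffer="rxqvxqwz" (len 8), cursors c1@3 c3@4 c2@6, authorship .11.22..

Answer: 3 6 4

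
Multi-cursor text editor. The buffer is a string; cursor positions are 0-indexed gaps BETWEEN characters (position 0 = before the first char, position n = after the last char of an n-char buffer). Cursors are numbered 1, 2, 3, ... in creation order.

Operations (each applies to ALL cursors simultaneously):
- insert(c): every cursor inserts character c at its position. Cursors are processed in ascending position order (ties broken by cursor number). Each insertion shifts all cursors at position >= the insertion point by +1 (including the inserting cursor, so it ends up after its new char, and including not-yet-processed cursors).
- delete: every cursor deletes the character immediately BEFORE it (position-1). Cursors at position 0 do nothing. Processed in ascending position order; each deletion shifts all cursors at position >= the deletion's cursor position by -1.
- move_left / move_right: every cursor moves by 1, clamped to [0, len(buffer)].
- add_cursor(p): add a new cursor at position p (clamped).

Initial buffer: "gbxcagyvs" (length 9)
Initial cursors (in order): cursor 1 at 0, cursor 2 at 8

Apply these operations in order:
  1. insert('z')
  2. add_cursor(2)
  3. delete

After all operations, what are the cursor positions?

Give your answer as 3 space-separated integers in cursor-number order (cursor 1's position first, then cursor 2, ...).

After op 1 (insert('z')): buffer="zgbxcagyvzs" (len 11), cursors c1@1 c2@10, authorship 1........2.
After op 2 (add_cursor(2)): buffer="zgbxcagyvzs" (len 11), cursors c1@1 c3@2 c2@10, authorship 1........2.
After op 3 (delete): buffer="bxcagyvs" (len 8), cursors c1@0 c3@0 c2@7, authorship ........

Answer: 0 7 0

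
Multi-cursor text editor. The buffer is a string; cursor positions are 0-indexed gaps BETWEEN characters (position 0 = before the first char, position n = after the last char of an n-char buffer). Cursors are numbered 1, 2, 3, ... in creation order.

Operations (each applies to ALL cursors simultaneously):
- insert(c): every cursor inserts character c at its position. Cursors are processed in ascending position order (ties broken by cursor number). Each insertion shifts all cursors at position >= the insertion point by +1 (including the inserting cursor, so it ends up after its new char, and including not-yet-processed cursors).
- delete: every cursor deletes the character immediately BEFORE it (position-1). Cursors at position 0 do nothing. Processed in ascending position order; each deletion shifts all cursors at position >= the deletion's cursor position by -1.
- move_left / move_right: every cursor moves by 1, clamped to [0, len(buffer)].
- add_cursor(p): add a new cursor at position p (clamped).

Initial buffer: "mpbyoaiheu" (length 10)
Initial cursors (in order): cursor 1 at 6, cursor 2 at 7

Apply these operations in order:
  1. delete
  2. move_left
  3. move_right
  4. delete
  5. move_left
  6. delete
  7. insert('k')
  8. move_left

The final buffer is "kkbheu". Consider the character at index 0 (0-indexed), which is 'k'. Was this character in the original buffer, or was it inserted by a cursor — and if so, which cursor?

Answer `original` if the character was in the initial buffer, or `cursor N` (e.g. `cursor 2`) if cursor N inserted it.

After op 1 (delete): buffer="mpbyoheu" (len 8), cursors c1@5 c2@5, authorship ........
After op 2 (move_left): buffer="mpbyoheu" (len 8), cursors c1@4 c2@4, authorship ........
After op 3 (move_right): buffer="mpbyoheu" (len 8), cursors c1@5 c2@5, authorship ........
After op 4 (delete): buffer="mpbheu" (len 6), cursors c1@3 c2@3, authorship ......
After op 5 (move_left): buffer="mpbheu" (len 6), cursors c1@2 c2@2, authorship ......
After op 6 (delete): buffer="bheu" (len 4), cursors c1@0 c2@0, authorship ....
After op 7 (insert('k')): buffer="kkbheu" (len 6), cursors c1@2 c2@2, authorship 12....
After op 8 (move_left): buffer="kkbheu" (len 6), cursors c1@1 c2@1, authorship 12....
Authorship (.=original, N=cursor N): 1 2 . . . .
Index 0: author = 1

Answer: cursor 1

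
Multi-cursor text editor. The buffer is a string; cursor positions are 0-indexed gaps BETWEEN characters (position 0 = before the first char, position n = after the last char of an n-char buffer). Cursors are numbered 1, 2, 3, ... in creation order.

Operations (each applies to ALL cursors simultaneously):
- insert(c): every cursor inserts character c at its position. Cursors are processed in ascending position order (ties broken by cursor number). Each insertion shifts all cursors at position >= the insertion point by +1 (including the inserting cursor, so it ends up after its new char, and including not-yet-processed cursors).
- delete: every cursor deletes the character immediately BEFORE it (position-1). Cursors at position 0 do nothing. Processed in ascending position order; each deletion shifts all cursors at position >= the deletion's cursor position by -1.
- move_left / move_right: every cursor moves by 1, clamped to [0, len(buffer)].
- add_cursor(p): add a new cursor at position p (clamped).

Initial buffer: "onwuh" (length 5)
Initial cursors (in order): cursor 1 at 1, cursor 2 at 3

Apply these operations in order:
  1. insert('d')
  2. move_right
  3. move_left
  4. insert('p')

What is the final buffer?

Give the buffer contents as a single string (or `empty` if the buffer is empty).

Answer: odpnwdpuh

Derivation:
After op 1 (insert('d')): buffer="odnwduh" (len 7), cursors c1@2 c2@5, authorship .1..2..
After op 2 (move_right): buffer="odnwduh" (len 7), cursors c1@3 c2@6, authorship .1..2..
After op 3 (move_left): buffer="odnwduh" (len 7), cursors c1@2 c2@5, authorship .1..2..
After op 4 (insert('p')): buffer="odpnwdpuh" (len 9), cursors c1@3 c2@7, authorship .11..22..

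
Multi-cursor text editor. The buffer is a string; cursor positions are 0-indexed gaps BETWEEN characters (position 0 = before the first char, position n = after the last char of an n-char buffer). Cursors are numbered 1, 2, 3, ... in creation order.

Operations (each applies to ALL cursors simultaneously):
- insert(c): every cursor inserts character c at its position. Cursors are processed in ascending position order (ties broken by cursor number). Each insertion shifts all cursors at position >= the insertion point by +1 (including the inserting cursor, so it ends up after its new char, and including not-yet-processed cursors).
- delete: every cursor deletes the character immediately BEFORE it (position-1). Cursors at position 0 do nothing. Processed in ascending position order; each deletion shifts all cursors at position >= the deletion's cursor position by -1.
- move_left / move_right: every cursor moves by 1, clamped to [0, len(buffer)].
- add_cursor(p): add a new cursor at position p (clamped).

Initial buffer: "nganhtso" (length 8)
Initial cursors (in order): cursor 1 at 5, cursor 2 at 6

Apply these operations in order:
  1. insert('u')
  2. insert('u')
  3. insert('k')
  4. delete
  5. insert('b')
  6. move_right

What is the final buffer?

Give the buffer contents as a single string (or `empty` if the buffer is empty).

Answer: nganhuubtuubso

Derivation:
After op 1 (insert('u')): buffer="nganhutuso" (len 10), cursors c1@6 c2@8, authorship .....1.2..
After op 2 (insert('u')): buffer="nganhuutuuso" (len 12), cursors c1@7 c2@10, authorship .....11.22..
After op 3 (insert('k')): buffer="nganhuuktuukso" (len 14), cursors c1@8 c2@12, authorship .....111.222..
After op 4 (delete): buffer="nganhuutuuso" (len 12), cursors c1@7 c2@10, authorship .....11.22..
After op 5 (insert('b')): buffer="nganhuubtuubso" (len 14), cursors c1@8 c2@12, authorship .....111.222..
After op 6 (move_right): buffer="nganhuubtuubso" (len 14), cursors c1@9 c2@13, authorship .....111.222..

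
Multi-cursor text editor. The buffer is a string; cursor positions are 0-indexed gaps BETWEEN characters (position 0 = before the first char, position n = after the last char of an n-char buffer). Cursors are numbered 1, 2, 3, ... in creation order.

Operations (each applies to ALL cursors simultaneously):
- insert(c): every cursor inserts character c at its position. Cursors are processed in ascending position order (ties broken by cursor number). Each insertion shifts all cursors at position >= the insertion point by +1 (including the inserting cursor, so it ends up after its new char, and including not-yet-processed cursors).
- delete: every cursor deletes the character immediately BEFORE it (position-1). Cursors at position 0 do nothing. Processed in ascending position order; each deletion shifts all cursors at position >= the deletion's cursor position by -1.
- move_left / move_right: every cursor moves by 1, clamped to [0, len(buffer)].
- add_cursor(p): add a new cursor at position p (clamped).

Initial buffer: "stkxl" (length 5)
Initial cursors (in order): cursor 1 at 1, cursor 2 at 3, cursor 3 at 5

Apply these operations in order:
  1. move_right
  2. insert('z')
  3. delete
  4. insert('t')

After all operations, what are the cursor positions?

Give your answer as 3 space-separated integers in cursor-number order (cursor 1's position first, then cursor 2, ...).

Answer: 3 6 8

Derivation:
After op 1 (move_right): buffer="stkxl" (len 5), cursors c1@2 c2@4 c3@5, authorship .....
After op 2 (insert('z')): buffer="stzkxzlz" (len 8), cursors c1@3 c2@6 c3@8, authorship ..1..2.3
After op 3 (delete): buffer="stkxl" (len 5), cursors c1@2 c2@4 c3@5, authorship .....
After op 4 (insert('t')): buffer="sttkxtlt" (len 8), cursors c1@3 c2@6 c3@8, authorship ..1..2.3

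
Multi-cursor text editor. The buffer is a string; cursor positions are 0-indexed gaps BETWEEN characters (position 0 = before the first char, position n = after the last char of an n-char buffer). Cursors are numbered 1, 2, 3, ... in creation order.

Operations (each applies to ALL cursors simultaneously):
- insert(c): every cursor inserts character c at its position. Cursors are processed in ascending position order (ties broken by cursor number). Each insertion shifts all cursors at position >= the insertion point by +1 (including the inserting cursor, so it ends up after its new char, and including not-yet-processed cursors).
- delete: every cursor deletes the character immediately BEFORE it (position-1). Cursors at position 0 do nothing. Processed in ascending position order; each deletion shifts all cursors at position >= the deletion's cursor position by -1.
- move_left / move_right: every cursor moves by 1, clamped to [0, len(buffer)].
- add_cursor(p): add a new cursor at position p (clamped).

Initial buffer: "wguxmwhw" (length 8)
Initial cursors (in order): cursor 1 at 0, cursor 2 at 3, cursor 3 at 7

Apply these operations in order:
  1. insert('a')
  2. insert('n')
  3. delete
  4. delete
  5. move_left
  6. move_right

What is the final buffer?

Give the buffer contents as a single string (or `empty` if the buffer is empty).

Answer: wguxmwhw

Derivation:
After op 1 (insert('a')): buffer="awguaxmwhaw" (len 11), cursors c1@1 c2@5 c3@10, authorship 1...2....3.
After op 2 (insert('n')): buffer="anwguanxmwhanw" (len 14), cursors c1@2 c2@7 c3@13, authorship 11...22....33.
After op 3 (delete): buffer="awguaxmwhaw" (len 11), cursors c1@1 c2@5 c3@10, authorship 1...2....3.
After op 4 (delete): buffer="wguxmwhw" (len 8), cursors c1@0 c2@3 c3@7, authorship ........
After op 5 (move_left): buffer="wguxmwhw" (len 8), cursors c1@0 c2@2 c3@6, authorship ........
After op 6 (move_right): buffer="wguxmwhw" (len 8), cursors c1@1 c2@3 c3@7, authorship ........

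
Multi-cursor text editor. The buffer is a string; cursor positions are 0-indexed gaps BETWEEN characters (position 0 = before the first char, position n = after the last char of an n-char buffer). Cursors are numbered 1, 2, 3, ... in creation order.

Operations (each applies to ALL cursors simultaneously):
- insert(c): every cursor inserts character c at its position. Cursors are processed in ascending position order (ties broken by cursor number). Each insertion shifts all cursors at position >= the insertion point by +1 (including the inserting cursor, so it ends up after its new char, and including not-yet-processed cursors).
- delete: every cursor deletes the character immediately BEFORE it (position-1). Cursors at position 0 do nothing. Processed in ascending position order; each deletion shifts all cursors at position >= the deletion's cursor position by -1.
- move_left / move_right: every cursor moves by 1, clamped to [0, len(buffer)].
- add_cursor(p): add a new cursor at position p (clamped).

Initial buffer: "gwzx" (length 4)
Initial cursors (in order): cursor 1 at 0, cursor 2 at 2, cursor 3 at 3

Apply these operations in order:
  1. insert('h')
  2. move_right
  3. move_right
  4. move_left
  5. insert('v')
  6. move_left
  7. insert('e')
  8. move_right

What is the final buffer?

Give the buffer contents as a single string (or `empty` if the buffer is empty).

After op 1 (insert('h')): buffer="hgwhzhx" (len 7), cursors c1@1 c2@4 c3@6, authorship 1..2.3.
After op 2 (move_right): buffer="hgwhzhx" (len 7), cursors c1@2 c2@5 c3@7, authorship 1..2.3.
After op 3 (move_right): buffer="hgwhzhx" (len 7), cursors c1@3 c2@6 c3@7, authorship 1..2.3.
After op 4 (move_left): buffer="hgwhzhx" (len 7), cursors c1@2 c2@5 c3@6, authorship 1..2.3.
After op 5 (insert('v')): buffer="hgvwhzvhvx" (len 10), cursors c1@3 c2@7 c3@9, authorship 1.1.2.233.
After op 6 (move_left): buffer="hgvwhzvhvx" (len 10), cursors c1@2 c2@6 c3@8, authorship 1.1.2.233.
After op 7 (insert('e')): buffer="hgevwhzevhevx" (len 13), cursors c1@3 c2@8 c3@11, authorship 1.11.2.22333.
After op 8 (move_right): buffer="hgevwhzevhevx" (len 13), cursors c1@4 c2@9 c3@12, authorship 1.11.2.22333.

Answer: hgevwhzevhevx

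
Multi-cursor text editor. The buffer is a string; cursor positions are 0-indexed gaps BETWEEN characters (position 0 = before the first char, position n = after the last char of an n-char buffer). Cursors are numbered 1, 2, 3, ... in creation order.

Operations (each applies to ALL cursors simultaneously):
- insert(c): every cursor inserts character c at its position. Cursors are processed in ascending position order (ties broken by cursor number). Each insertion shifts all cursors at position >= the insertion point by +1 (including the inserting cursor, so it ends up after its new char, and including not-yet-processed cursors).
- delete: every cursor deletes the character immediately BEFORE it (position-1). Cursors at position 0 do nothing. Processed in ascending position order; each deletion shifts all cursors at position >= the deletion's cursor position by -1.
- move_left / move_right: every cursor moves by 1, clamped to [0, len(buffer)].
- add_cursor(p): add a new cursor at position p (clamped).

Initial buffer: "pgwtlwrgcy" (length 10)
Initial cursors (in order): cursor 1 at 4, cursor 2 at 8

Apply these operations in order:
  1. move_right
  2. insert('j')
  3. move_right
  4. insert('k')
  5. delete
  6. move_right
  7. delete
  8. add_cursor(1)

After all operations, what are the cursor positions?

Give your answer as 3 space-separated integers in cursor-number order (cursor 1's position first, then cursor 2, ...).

Answer: 7 10 1

Derivation:
After op 1 (move_right): buffer="pgwtlwrgcy" (len 10), cursors c1@5 c2@9, authorship ..........
After op 2 (insert('j')): buffer="pgwtljwrgcjy" (len 12), cursors c1@6 c2@11, authorship .....1....2.
After op 3 (move_right): buffer="pgwtljwrgcjy" (len 12), cursors c1@7 c2@12, authorship .....1....2.
After op 4 (insert('k')): buffer="pgwtljwkrgcjyk" (len 14), cursors c1@8 c2@14, authorship .....1.1...2.2
After op 5 (delete): buffer="pgwtljwrgcjy" (len 12), cursors c1@7 c2@12, authorship .....1....2.
After op 6 (move_right): buffer="pgwtljwrgcjy" (len 12), cursors c1@8 c2@12, authorship .....1....2.
After op 7 (delete): buffer="pgwtljwgcj" (len 10), cursors c1@7 c2@10, authorship .....1...2
After op 8 (add_cursor(1)): buffer="pgwtljwgcj" (len 10), cursors c3@1 c1@7 c2@10, authorship .....1...2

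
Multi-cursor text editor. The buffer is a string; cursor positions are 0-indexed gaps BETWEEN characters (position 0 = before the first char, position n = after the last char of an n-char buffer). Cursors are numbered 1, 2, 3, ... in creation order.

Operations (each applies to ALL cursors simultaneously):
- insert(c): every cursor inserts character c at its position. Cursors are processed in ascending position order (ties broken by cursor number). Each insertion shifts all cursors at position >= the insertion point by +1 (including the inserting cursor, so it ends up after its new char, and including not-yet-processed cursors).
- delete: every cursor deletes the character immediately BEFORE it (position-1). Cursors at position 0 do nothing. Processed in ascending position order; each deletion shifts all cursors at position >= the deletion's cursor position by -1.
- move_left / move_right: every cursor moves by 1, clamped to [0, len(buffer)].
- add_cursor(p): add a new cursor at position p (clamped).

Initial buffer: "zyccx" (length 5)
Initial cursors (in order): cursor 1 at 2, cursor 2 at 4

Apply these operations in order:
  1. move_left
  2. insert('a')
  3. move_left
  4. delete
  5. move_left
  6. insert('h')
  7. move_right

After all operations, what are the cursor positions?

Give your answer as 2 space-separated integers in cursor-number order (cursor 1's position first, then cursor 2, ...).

Answer: 2 4

Derivation:
After op 1 (move_left): buffer="zyccx" (len 5), cursors c1@1 c2@3, authorship .....
After op 2 (insert('a')): buffer="zaycacx" (len 7), cursors c1@2 c2@5, authorship .1..2..
After op 3 (move_left): buffer="zaycacx" (len 7), cursors c1@1 c2@4, authorship .1..2..
After op 4 (delete): buffer="ayacx" (len 5), cursors c1@0 c2@2, authorship 1.2..
After op 5 (move_left): buffer="ayacx" (len 5), cursors c1@0 c2@1, authorship 1.2..
After op 6 (insert('h')): buffer="hahyacx" (len 7), cursors c1@1 c2@3, authorship 112.2..
After op 7 (move_right): buffer="hahyacx" (len 7), cursors c1@2 c2@4, authorship 112.2..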